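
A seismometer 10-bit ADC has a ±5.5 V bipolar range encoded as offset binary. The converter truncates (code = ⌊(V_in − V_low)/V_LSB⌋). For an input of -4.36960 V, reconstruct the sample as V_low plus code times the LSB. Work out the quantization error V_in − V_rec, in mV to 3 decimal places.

LSB = 11/2^10 = 10.742 mV.
Scaled input = 105.2300 LSBs, so code = 105.
V_rec = (−5.5) + 105·0.0107422 = -4.3720703 V.
Error = -4.36960 − (−4.3720703) = 0.00247031 V = 2.470 mV.

2.470 mV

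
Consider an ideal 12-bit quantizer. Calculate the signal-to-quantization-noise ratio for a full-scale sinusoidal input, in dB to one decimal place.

74.0 dB

SNR ≈ 6.02·N + 1.76 dB = 6.02·12 + 1.76 = 74.00 dB.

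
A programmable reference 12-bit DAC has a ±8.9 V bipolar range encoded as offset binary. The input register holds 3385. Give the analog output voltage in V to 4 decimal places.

LSB = 17.8 V / 2^12 = 4.346 mV.
V_out = (−8.9) + 3385 × 0.0043457 V = 5.81021 V.

5.8102 V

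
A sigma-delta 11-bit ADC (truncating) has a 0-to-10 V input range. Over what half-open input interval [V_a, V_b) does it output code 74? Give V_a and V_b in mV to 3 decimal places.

LSB = 10/2^11 = 4.883 mV.
V_a = V_low + 74·LSB = 0.361328 V; V_b = V_low + 75·LSB = 0.366211 V.

[361.328 mV, 366.211 mV)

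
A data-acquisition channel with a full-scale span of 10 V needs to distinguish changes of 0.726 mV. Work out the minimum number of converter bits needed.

14 bits

Number of steps required ≥ 10 V / 0.726 mV = 13774.10.
Need 2^N ≥ 13774.10; 2^13 = 8192, 2^14 = 16384.
Minimum N = 14.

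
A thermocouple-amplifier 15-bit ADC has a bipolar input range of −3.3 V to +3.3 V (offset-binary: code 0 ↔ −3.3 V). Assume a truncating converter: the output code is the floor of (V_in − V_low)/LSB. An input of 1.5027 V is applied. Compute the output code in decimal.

With 32768 levels over 6.6 V, one step is 201.42 µV.
(1.5027 − (−3.3)) / 0.000201416 = 23844.678 LSBs.
Floor → code 23844.

code 23844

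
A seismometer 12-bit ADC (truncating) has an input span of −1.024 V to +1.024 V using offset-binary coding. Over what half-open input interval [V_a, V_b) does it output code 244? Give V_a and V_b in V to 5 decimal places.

[-0.90200 V, -0.90150 V)

LSB = 2.048/2^12 = 0.500 mV.
V_a = V_low + 244·LSB = -0.902 V; V_b = V_low + 245·LSB = -0.9015 V.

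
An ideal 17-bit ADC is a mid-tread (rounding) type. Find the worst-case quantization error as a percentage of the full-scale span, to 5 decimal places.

0.00038 %

Rounding → worst-case error = ½ LSB = V_FS/2^18, so 100/262144 = 0.00038147 % of full scale.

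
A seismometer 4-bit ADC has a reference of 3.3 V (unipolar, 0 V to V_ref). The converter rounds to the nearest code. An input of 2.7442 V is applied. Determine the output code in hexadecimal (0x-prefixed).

code 0xD (decimal 13)

With 16 levels over 3.3 V, one step is 206.250 mV.
Input sits at 13.305 steps above V_low.
So the output code is 13.
In hexadecimal (0x-prefixed): 0xD.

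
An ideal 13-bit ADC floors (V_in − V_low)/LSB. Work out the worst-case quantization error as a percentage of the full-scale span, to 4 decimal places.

0.0122 %

Truncating → worst-case error = 1 LSB = V_FS/2^13, so 100/8192 = 0.012207 % of full scale.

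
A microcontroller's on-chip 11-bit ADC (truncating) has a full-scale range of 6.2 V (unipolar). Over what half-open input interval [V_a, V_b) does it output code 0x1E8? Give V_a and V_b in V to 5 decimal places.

[1.47734 V, 1.48037 V)

LSB = 6.2/2^11 = 3.027 mV.
Code 0x1E8 = 488 decimal.
V_a = V_low + 488·LSB = 1.47734 V; V_b = V_low + 489·LSB = 1.48037 V.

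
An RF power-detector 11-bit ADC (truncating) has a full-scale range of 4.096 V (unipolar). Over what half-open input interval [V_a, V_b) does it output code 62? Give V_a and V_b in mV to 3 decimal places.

LSB = 4.096/2^11 = 2.000 mV.
V_a = V_low + 62·LSB = 0.124 V; V_b = V_low + 63·LSB = 0.126 V.

[124.000 mV, 126.000 mV)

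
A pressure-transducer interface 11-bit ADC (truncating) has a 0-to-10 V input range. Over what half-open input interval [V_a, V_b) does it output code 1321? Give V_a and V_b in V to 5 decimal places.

[6.45020 V, 6.45508 V)

LSB = 10/2^11 = 4.883 mV.
V_a = V_low + 1321·LSB = 6.4502 V; V_b = V_low + 1322·LSB = 6.45508 V.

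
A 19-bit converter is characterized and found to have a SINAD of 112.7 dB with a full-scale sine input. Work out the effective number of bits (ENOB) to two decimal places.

ENOB = (SINAD − 1.76) / 6.02 = (112.7 − 1.76)/6.02 = 18.429.

18.43 bits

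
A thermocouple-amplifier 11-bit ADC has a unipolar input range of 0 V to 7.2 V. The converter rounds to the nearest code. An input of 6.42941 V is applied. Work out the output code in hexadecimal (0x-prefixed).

code 0x725 (decimal 1829)

With 2048 levels over 7.2 V, one step is 3.516 mV.
Input sits at 1828.810 steps above V_low.
Round → code 1829.
In hexadecimal (0x-prefixed): 0x725.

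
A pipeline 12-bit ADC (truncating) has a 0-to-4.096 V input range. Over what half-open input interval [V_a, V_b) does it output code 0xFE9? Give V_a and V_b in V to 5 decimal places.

LSB = 4.096/2^12 = 1.000 mV.
Code 0xFE9 = 4073 decimal.
V_a = V_low + 4073·LSB = 4.073 V; V_b = V_low + 4074·LSB = 4.074 V.

[4.07300 V, 4.07400 V)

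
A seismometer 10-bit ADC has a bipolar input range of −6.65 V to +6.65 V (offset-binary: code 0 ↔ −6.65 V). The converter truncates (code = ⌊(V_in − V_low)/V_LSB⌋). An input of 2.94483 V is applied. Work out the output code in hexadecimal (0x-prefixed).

code 0x2E2 (decimal 738)

With 1024 levels over 13.3 V, one step is 12.988 mV.
Input sits at 738.730 steps above V_low.
So the output code is 738.
In hexadecimal (0x-prefixed): 0x2E2.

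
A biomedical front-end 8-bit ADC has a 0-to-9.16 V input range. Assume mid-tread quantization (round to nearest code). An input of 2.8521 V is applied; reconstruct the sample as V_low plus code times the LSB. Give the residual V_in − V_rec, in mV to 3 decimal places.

LSB = 9.16/2^8 = 35.781 mV.
(2.8521 − 0)/0.0357813 = 79.7093; round gives code 80.
V_rec = 0 + 80·0.0357813 = 2.8625 V.
V_in − V_rec = -0.0104 V = -10.400 mV.

-10.400 mV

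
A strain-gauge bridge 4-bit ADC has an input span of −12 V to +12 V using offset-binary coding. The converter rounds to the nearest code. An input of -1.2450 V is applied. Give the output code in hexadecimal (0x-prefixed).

code 0x7 (decimal 7)

LSB = 24 V / 16 = 1.5000 V.
(-1.2450 − (−12)) / 1.5 = 7.170 LSBs.
So the output code is 7.
In hexadecimal (0x-prefixed): 0x7.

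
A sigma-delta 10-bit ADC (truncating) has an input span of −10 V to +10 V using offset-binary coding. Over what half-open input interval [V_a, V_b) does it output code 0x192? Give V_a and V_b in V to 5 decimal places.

[-2.14844 V, -2.12891 V)

LSB = 20/2^10 = 19.531 mV.
Code 0x192 = 402 decimal.
V_a = V_low + 402·LSB = -2.14844 V; V_b = V_low + 403·LSB = -2.12891 V.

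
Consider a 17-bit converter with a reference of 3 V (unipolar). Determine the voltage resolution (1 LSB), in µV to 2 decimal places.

Full-scale span = 3 V.
LSB = 3 / 2^17 = 3 / 131072 = 2.28882e-05 V = 22.89 µV.

22.89 µV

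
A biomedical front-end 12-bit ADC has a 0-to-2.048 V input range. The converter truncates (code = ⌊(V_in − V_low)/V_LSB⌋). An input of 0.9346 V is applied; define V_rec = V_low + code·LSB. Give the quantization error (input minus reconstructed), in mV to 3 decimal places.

One LSB is 2.048 V / 4096 = 0.500 mV.
(V_in − V_low)/LSB = (0.9346 − 0)/0.0005 = 1869.2000 → code 1869 (floor).
Reconstructed: 0.9345 V.
Error = 0.9346 − 0.9345 = 0.0001 V = 0.100 mV.

0.100 mV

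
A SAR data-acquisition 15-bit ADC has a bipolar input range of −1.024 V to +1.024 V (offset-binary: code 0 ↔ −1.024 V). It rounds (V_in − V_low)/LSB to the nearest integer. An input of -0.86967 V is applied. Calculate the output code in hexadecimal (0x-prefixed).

Full-scale span = 2.048 V; LSB = 2.048/2^15 = 62.50 µV.
(-0.86967 − (−1.024)) / 6.25e-05 = 2469.280 LSBs.
So the output code is 2469.
In hexadecimal (0x-prefixed): 0x9A5.

code 0x9A5 (decimal 2469)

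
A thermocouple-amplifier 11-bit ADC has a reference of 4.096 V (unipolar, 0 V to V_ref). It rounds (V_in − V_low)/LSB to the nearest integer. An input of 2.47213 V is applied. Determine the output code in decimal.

code 1236

LSB = 4.096 V / 2048 = 2.000 mV.
Input sits at 1236.065 steps above V_low.
So the output code is 1236.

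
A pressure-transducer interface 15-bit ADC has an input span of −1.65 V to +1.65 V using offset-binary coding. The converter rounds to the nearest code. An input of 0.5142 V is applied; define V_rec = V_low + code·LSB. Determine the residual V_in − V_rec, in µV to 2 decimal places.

-15.09 µV

Step size: 3.3 V ÷ 2^15 = 100.71 µV.
Scaled input = 21489.8502 LSBs, so code = 21490.
V_rec = (−1.65) + 21490·0.000100708 = 0.51421509 V.
V_in − V_rec = -1.50879e-05 V = -15.09 µV.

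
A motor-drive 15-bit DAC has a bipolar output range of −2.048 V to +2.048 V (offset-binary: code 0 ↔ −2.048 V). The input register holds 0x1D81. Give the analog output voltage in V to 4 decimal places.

-1.1039 V

LSB = 4.096 V / 2^15 = 125.00 µV.
Code 0x1D81 = 7553 decimal.
V_out = (−2.048) + 7553 × 0.000125 V = -1.10387 V.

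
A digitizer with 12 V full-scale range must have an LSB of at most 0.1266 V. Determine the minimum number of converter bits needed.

Number of steps required ≥ 12 V / 0.1266 V = 94.79.
Need 2^N ≥ 94.79; 2^6 = 64, 2^7 = 128.
Minimum N = 7.

7 bits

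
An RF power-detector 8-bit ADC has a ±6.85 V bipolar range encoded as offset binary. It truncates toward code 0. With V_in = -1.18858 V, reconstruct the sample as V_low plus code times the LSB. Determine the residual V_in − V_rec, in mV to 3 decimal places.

42.279 mV

One LSB is 13.7 V / 256 = 53.516 mV.
(-1.18858 − (−6.85))/0.0535156 = 105.7900; ⌊·⌋ gives code 105.
V_rec = (−6.85) + 105·0.0535156 = -1.2308594 V.
Difference: 0.0422794 V → 42.279 mV.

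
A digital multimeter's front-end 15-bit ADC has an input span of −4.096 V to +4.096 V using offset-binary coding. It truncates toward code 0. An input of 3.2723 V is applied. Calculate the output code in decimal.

LSB = 8.192 V / 32768 = 250.00 µV.
(V_in − V_low)/LSB = (3.2723 − (−4.096)) / 0.00025 = 29473.200.
So the output code is 29473.

code 29473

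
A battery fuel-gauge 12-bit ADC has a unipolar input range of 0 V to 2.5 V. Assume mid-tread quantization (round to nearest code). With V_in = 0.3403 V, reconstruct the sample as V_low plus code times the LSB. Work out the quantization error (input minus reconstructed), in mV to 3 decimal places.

Step size: 2.5 V ÷ 2^12 = 0.610 mV.
(0.3403 − 0)/0.000610352 = 557.5475; round gives code 558.
V_rec = 0 + 558·0.000610352 = 0.34057617 V.
Error = 0.3403 − 0.34057617 = -0.000276172 V = -0.276 mV.

-0.276 mV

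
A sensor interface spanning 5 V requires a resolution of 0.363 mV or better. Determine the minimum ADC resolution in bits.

14 bits

Number of steps required ≥ 5 V / 0.363 mV = 13774.10.
Need 2^N ≥ 13774.10; 2^13 = 8192, 2^14 = 16384.
Minimum N = 14.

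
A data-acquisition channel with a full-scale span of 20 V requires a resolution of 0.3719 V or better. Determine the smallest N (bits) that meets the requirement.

Number of steps required ≥ 20 V / 0.3719 V = 53.78.
Need 2^N ≥ 53.78; 2^5 = 32, 2^6 = 64.
Minimum N = 6.

6 bits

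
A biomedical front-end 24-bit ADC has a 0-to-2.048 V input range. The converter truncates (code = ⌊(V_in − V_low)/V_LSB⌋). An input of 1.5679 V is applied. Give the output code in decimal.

code 12844236

With 16777216 levels over 2.048 V, one step is 0.12 µV.
(1.5679 − 0) / 1.2207e-07 = 12844236.800 LSBs.
Floor → code 12844236.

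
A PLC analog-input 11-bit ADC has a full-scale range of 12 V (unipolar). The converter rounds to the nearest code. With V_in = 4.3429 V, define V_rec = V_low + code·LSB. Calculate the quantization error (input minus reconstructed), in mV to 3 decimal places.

1.103 mV

Step size: 12 V ÷ 2^11 = 5.859 mV.
(V_in − V_low)/LSB = (4.3429 − 0)/0.00585938 = 741.1883 → code 741 (round).
Code 741 maps back to 0 + 741×0.00585938 V = 4.3417969 V.
Difference: 0.00110312 V → 1.103 mV.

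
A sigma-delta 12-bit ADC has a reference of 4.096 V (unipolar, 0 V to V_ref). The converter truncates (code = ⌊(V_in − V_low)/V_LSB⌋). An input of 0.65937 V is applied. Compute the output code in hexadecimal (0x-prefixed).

code 0x293 (decimal 659)

With 4096 levels over 4.096 V, one step is 1.000 mV.
(0.65937 − 0) / 0.001 = 659.370 LSBs.
Floor → code 659.
In hexadecimal (0x-prefixed): 0x293.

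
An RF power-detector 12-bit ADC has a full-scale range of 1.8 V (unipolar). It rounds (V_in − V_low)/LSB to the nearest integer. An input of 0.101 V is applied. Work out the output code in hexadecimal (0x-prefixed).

LSB = 1.8 V / 4096 = 439.45 µV.
(V_in − V_low)/LSB = (0.101 − 0) / 0.000439453 = 229.831.
round(229.831) = 230.
In hexadecimal (0x-prefixed): 0xE6.

code 0xE6 (decimal 230)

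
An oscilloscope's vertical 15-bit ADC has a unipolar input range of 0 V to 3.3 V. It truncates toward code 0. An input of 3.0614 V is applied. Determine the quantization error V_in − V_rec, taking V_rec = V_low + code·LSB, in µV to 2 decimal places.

77.98 µV

LSB = 3.3/2^15 = 100.71 µV.
Scaled input = 30398.7743 LSBs, so code = 30398.
V_rec = 0 + 30398·0.000100708 = 3.061322 V.
Error = 3.0614 − 3.061322 = 7.79785e-05 V = 77.98 µV.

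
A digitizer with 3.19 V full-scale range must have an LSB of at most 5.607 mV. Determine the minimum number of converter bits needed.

Number of steps required ≥ 3.19 V / 5.607 mV = 568.93.
Need 2^N ≥ 568.93; 2^9 = 512, 2^10 = 1024.
Minimum N = 10.

10 bits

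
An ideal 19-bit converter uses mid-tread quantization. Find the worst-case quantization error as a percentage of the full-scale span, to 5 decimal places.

Rounding → worst-case error = ½ LSB = V_FS/2^20, so 100/1048576 = 9.53674e-05 % of full scale.

0.00010 %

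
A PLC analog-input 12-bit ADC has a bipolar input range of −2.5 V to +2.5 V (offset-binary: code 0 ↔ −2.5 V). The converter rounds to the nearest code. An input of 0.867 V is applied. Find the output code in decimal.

code 2758

With 4096 levels over 5 V, one step is 1.221 mV.
Input sits at 2758.246 steps above V_low.
round(2758.246) = 2758.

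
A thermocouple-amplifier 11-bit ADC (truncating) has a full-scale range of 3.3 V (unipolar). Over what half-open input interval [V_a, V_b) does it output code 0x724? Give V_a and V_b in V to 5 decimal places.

LSB = 3.3/2^11 = 1.611 mV.
Code 0x724 = 1828 decimal.
V_a = V_low + 1828·LSB = 2.94551 V; V_b = V_low + 1829·LSB = 2.94712 V.

[2.94551 V, 2.94712 V)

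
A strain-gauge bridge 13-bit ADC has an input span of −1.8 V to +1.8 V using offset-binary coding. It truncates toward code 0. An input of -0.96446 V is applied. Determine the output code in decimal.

LSB = 3.6 V / 8192 = 439.45 µV.
Input sits at 1901.318 steps above V_low.
⌊·⌋(1901.318) = 1901.

code 1901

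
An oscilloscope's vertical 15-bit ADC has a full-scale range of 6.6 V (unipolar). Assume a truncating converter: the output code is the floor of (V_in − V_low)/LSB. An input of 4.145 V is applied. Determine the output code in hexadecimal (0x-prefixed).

code 0x5063 (decimal 20579)

LSB = 6.6 V / 32768 = 201.42 µV.
(V_in − V_low)/LSB = (4.145 − 0) / 0.000201416 = 20579.297.
Floor → code 20579.
In hexadecimal (0x-prefixed): 0x5063.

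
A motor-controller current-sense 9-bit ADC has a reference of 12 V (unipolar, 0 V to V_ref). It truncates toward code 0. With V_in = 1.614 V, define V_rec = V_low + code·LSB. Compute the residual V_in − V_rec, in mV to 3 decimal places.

Step size: 12 V ÷ 2^9 = 23.438 mV.
Scaled input = 68.8640 LSBs, so code = 68.
Code 68 maps back to 0 + 68×0.0234375 V = 1.59375 V.
V_in − V_rec = 0.02025 V = 20.250 mV.

20.250 mV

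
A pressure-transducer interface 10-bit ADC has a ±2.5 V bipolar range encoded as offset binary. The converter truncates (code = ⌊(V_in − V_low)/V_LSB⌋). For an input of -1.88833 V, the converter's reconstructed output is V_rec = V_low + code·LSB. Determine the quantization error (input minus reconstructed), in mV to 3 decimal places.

LSB = 5/2^10 = 4.883 mV.
(V_in − V_low)/LSB = (-1.88833 − (−2.5))/0.00488281 = 125.2700 → code 125 (floor).
Code 125 maps back to (−2.5) + 125×0.00488281 V = -1.8896484 V.
V_in − V_rec = 0.00131844 V = 1.318 mV.

1.318 mV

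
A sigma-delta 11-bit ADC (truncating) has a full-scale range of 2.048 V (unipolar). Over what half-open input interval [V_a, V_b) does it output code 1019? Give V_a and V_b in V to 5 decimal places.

LSB = 2.048/2^11 = 1.000 mV.
V_a = V_low + 1019·LSB = 1.019 V; V_b = V_low + 1020·LSB = 1.02 V.

[1.01900 V, 1.02000 V)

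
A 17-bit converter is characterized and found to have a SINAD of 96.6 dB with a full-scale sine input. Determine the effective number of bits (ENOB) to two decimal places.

15.75 bits

ENOB = (SINAD − 1.76) / 6.02 = (96.6 − 1.76)/6.02 = 15.754.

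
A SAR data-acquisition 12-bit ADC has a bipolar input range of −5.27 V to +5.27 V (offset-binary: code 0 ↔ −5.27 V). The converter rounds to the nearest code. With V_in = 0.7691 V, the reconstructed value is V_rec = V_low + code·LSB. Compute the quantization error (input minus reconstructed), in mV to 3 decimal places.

LSB = 10.54/2^12 = 2.573 mV.
Scaled input = 2346.8836 LSBs, so code = 2347.
V_rec = (−5.27) + 2347·0.00257324 = 0.76939941 V.
Difference: -0.000299414 V → -0.299 mV.

-0.299 mV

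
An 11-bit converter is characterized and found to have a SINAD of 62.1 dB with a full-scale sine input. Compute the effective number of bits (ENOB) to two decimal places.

ENOB = (SINAD − 1.76) / 6.02 = (62.1 − 1.76)/6.02 = 10.023.

10.02 bits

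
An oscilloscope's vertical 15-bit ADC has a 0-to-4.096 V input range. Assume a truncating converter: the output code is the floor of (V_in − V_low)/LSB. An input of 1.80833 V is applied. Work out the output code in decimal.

With 32768 levels over 4.096 V, one step is 125.00 µV.
Input sits at 14466.640 steps above V_low.
So the output code is 14466.

code 14466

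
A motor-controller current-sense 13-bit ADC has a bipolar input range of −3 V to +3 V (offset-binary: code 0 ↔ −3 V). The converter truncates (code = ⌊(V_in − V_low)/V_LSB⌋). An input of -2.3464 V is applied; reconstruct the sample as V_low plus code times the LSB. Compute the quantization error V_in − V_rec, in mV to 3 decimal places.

0.280 mV

Step size: 6 V ÷ 2^13 = 0.732 mV.
(-2.3464 − (−3))/0.000732422 = 892.3819; ⌊·⌋ gives code 892.
Code 892 maps back to (−3) + 892×0.000732422 V = -2.3466797 V.
Difference: 0.000279687 V → 0.280 mV.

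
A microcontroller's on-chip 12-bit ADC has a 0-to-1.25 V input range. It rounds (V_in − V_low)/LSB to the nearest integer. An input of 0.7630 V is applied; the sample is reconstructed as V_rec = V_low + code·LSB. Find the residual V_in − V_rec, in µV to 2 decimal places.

60.55 µV

One LSB is 1.25 V / 4096 = 305.18 µV.
(V_in − V_low)/LSB = (0.7630 − 0)/0.000305176 = 2500.1984 → code 2500 (round).
Code 2500 maps back to 0 + 2500×0.000305176 V = 0.76293945 V.
Error = 0.7630 − 0.76293945 = 6.05469e-05 V = 60.55 µV.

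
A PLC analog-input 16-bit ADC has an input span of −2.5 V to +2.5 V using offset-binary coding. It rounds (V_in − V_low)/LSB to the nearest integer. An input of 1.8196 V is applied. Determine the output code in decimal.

With 65536 levels over 5 V, one step is 76.29 µV.
(V_in − V_low)/LSB = (1.8196 − (−2.5)) / 7.62939e-05 = 56617.861.
round(56617.861) = 56618.

code 56618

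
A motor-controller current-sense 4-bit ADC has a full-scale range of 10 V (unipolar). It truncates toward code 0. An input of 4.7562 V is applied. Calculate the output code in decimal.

Full-scale span = 10 V; LSB = 10/2^4 = 0.6250 V.
(4.7562 − 0) / 0.625 = 7.610 LSBs.
So the output code is 7.

code 7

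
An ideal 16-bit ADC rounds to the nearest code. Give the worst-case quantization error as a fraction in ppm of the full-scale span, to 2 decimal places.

7.63 ppm

Rounding → worst-case error = ½ LSB = V_FS/2^17, so 1e+06/131072 = 7.62939 ppm of full scale.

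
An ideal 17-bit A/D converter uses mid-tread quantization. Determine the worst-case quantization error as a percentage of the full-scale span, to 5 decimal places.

0.00038 %

Rounding → worst-case error = ½ LSB = V_FS/2^18, so 100/262144 = 0.00038147 % of full scale.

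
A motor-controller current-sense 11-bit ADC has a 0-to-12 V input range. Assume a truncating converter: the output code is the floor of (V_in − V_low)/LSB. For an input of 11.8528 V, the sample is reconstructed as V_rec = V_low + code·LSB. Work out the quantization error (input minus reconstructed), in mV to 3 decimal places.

One LSB is 12 V / 2048 = 5.859 mV.
(11.8528 − 0)/0.00585938 = 2022.8779; ⌊·⌋ gives code 2022.
Code 2022 maps back to 0 + 2022×0.00585938 V = 11.847656 V.
V_in − V_rec = 0.00514375 V = 5.144 mV.

5.144 mV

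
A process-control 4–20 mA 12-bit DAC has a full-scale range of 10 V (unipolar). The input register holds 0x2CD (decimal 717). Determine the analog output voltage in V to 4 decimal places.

1.7505 V

LSB = 10 V / 2^12 = 2.441 mV.
Code 0x2CD = 717 decimal.
V_out = 0 + 717 × 0.00244141 V = 1.75049 V.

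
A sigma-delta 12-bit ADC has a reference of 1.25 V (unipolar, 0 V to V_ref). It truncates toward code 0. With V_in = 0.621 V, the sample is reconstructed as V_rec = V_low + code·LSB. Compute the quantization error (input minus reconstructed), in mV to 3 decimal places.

LSB = 1.25/2^12 = 305.18 µV.
(0.621 − 0)/0.000305176 = 2034.8928; ⌊·⌋ gives code 2034.
Code 2034 maps back to 0 + 2034×0.000305176 V = 0.62072754 V.
Difference: 0.000272461 V → 0.272 mV.

0.272 mV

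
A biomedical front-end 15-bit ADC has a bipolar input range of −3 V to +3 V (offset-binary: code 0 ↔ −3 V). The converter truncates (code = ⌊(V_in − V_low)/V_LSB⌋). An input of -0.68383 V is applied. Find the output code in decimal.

With 32768 levels over 6 V, one step is 183.11 µV.
Input sits at 12649.376 steps above V_low.
Floor → code 12649.

code 12649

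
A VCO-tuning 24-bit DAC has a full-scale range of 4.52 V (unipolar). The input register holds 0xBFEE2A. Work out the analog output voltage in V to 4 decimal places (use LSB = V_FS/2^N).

LSB = 4.52 V / 2^24 = 0.27 µV.
Code 0xBFEE2A = 12578346 decimal.
V_out = 0 + 12578346 × 2.69413e-07 V = 3.38877 V.

3.3888 V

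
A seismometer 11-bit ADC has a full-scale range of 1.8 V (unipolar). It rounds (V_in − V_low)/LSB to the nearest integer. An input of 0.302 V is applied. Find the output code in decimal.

LSB = 1.8 V / 2048 = 0.879 mV.
(V_in − V_low)/LSB = (0.302 − 0) / 0.000878906 = 343.609.
So the output code is 344.

code 344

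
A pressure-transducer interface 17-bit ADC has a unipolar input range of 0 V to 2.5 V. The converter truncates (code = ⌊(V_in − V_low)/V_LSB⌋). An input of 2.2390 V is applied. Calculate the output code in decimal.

LSB = 2.5 V / 131072 = 19.07 µV.
(V_in − V_low)/LSB = (2.2390 − 0) / 1.90735e-05 = 117388.083.
So the output code is 117388.

code 117388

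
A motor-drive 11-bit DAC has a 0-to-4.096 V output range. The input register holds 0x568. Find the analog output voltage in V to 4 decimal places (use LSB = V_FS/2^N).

LSB = 4.096 V / 2^11 = 2.000 mV.
Code 0x568 = 1384 decimal.
V_out = 0 + 1384 × 0.002 V = 2.768 V.

2.7680 V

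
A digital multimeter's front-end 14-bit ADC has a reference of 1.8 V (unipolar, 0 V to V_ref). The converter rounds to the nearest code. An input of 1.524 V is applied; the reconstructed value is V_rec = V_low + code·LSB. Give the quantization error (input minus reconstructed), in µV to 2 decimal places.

Step size: 1.8 V ÷ 2^14 = 109.86 µV.
(V_in − V_low)/LSB = (1.524 − 0)/0.000109863 = 13871.7867 → code 13872 (round).
Code 13872 maps back to 0 + 13872×0.000109863 V = 1.5240234 V.
V_in − V_rec = -2.34375e-05 V = -23.44 µV.

-23.44 µV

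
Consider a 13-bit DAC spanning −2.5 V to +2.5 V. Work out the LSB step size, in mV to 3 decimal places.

Full-scale span = 5 V.
LSB = 5 / 2^13 = 5 / 8192 = 0.000610352 V = 0.610 mV.

0.610 mV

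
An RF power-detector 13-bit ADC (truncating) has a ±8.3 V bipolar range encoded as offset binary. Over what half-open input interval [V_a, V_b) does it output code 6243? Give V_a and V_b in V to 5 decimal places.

[4.35061 V, 4.35264 V)

LSB = 16.6/2^13 = 2.026 mV.
V_a = V_low + 6243·LSB = 4.35061 V; V_b = V_low + 6244·LSB = 4.35264 V.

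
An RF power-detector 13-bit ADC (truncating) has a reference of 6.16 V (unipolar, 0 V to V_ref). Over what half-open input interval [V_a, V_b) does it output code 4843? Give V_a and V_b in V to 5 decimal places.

LSB = 6.16/2^13 = 0.752 mV.
V_a = V_low + 4843·LSB = 3.64171 V; V_b = V_low + 4844·LSB = 3.64246 V.

[3.64171 V, 3.64246 V)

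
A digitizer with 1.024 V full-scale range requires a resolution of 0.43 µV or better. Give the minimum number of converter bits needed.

Number of steps required ≥ 1.024 V / 0.43 µV = 2381395.35.
Need 2^N ≥ 2381395.35; 2^21 = 2097152, 2^22 = 4194304.
Minimum N = 22.

22 bits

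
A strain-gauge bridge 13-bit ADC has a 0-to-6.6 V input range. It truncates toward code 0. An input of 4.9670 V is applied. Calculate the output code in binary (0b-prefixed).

With 8192 levels over 6.6 V, one step is 0.806 mV.
(V_in − V_low)/LSB = (4.9670 − 0) / 0.000805664 = 6165.101.
Floor → code 6165.
In binary (0b-prefixed): 0b1100000010101.

code 0b1100000010101 (decimal 6165)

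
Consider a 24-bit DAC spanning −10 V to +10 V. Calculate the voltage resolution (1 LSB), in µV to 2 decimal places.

Full-scale span = 20 V.
LSB = 20 / 2^24 = 20 / 16777216 = 1.19209e-06 V = 1.19 µV.

1.19 µV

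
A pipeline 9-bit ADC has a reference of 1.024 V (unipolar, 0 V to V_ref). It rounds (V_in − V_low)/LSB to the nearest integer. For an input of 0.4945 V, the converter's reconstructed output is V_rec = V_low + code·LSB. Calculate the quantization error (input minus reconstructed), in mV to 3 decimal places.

0.500 mV

Step size: 1.024 V ÷ 2^9 = 2.000 mV.
(0.4945 − 0)/0.002 = 247.2500; round gives code 247.
Reconstructed: 0.494 V.
V_in − V_rec = 0.0005 V = 0.500 mV.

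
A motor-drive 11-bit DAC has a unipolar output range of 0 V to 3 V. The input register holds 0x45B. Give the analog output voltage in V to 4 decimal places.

LSB = 3 V / 2^11 = 1.465 mV.
Code 0x45B = 1115 decimal.
V_out = 0 + 1115 × 0.00146484 V = 1.6333 V.

1.6333 V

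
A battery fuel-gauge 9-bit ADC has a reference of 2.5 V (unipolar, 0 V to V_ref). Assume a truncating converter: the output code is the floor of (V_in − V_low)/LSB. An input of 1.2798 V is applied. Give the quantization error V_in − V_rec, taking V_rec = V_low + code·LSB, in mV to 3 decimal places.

0.503 mV

Step size: 2.5 V ÷ 2^9 = 4.883 mV.
Scaled input = 262.1030 LSBs, so code = 262.
Reconstructed: 1.2792969 V.
Error = 1.2798 − 1.2792969 = 0.000503125 V = 0.503 mV.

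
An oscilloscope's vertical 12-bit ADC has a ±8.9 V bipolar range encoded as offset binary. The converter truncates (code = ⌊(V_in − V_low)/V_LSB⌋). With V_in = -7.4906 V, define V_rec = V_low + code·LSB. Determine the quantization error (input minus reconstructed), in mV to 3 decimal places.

One LSB is 17.8 V / 4096 = 4.346 mV.
Scaled input = 324.3204 LSBs, so code = 324.
Reconstructed: -7.4919922 V.
Difference: 0.00139219 V → 1.392 mV.

1.392 mV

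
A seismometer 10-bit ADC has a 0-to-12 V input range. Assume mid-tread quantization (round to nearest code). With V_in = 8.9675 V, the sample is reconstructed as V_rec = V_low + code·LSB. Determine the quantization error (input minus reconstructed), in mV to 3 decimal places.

2.656 mV

LSB = 12/2^10 = 11.719 mV.
Scaled input = 765.2267 LSBs, so code = 765.
V_rec = 0 + 765·0.0117188 = 8.9648438 V.
V_in − V_rec = 0.00265625 V = 2.656 mV.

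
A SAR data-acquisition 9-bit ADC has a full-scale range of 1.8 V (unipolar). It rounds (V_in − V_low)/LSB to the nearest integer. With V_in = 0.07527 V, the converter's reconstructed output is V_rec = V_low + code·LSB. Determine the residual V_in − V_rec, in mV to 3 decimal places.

1.442 mV

One LSB is 1.8 V / 512 = 3.516 mV.
(V_in − V_low)/LSB = (0.07527 − 0)/0.00351563 = 21.4101 → code 21 (round).
Code 21 maps back to 0 + 21×0.00351563 V = 0.073828125 V.
V_in − V_rec = 0.00144188 V = 1.442 mV.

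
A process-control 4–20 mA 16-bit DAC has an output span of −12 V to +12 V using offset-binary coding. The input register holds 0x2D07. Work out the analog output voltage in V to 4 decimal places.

-7.7787 V

LSB = 24 V / 2^16 = 366.21 µV.
Code 0x2D07 = 11527 decimal.
V_out = (−12) + 11527 × 0.000366211 V = -7.77869 V.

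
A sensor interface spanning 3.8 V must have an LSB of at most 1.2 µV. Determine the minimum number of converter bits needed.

22 bits

Number of steps required ≥ 3.8 V / 1.2 µV = 3166666.67.
Need 2^N ≥ 3166666.67; 2^21 = 2097152, 2^22 = 4194304.
Minimum N = 22.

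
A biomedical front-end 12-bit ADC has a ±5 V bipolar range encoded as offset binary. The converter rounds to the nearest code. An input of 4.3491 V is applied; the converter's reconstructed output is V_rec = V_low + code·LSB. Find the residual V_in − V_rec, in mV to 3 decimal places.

0.955 mV

LSB = 10/2^12 = 2.441 mV.
Scaled input = 3829.3914 LSBs, so code = 3829.
Reconstructed: 4.3481445 V.
V_in − V_rec = 0.000955469 V = 0.955 mV.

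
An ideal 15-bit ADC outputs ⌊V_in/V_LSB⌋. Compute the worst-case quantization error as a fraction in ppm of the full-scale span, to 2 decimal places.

30.52 ppm

Truncating → worst-case error = 1 LSB = V_FS/2^15, so 1e+06/32768 = 30.5176 ppm of full scale.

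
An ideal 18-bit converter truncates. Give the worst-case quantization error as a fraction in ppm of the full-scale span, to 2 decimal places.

Truncating → worst-case error = 1 LSB = V_FS/2^18, so 1e+06/262144 = 3.8147 ppm of full scale.

3.81 ppm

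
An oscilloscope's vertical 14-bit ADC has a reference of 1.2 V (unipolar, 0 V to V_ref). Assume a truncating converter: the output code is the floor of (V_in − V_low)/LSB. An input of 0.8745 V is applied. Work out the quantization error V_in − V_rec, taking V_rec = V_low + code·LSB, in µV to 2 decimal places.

61.52 µV

Step size: 1.2 V ÷ 2^14 = 73.24 µV.
Scaled input = 11939.8400 LSBs, so code = 11939.
Code 11939 maps back to 0 + 11939×7.32422e-05 V = 0.87443848 V.
Difference: 6.15234e-05 V → 61.52 µV.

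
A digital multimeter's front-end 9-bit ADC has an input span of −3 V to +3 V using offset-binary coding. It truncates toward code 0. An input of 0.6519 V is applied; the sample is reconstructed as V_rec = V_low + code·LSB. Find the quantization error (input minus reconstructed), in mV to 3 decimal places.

7.369 mV

LSB = 6/2^9 = 11.719 mV.
(0.6519 − (−3))/0.0117188 = 311.6288; ⌊·⌋ gives code 311.
Reconstructed: 0.64453125 V.
Difference: 0.00736875 V → 7.369 mV.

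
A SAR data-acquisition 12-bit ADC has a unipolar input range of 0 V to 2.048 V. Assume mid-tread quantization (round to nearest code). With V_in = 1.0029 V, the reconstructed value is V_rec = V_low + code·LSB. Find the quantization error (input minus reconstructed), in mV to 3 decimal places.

-0.100 mV

LSB = 2.048/2^12 = 0.500 mV.
(1.0029 − 0)/0.0005 = 2005.8000; round gives code 2006.
V_rec = 0 + 2006·0.0005 = 1.003 V.
Error = 1.0029 − 1.003 = -0.0001 V = -0.100 mV.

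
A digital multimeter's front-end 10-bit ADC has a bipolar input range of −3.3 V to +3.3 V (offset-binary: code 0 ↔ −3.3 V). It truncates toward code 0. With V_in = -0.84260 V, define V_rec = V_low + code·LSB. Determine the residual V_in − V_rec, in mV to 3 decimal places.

LSB = 6.6/2^10 = 6.445 mV.
Scaled input = 381.2693 LSBs, so code = 381.
Code 381 maps back to (−3.3) + 381×0.00644531 V = -0.84433594 V.
Error = -0.84260 − (−0.84433594) = 0.00173594 V = 1.736 mV.

1.736 mV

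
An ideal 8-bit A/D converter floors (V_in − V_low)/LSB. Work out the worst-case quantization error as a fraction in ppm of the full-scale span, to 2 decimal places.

3906.25 ppm

Truncating → worst-case error = 1 LSB = V_FS/2^8, so 1e+06/256 = 3906.25 ppm of full scale.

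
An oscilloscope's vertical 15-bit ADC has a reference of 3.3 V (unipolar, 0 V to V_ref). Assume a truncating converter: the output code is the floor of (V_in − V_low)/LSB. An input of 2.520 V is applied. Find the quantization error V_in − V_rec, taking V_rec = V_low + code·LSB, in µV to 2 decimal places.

84.23 µV

One LSB is 3.3 V / 32768 = 100.71 µV.
Scaled input = 25022.8364 LSBs, so code = 25022.
Reconstructed: 2.5199158 V.
Difference: 8.42285e-05 V → 84.23 µV.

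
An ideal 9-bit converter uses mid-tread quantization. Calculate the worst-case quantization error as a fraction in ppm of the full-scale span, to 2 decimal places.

Rounding → worst-case error = ½ LSB = V_FS/2^10, so 1e+06/1024 = 976.562 ppm of full scale.

976.56 ppm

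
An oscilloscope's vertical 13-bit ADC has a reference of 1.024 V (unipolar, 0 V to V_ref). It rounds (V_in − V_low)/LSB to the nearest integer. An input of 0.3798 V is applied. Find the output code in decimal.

Full-scale span = 1.024 V; LSB = 1.024/2^13 = 125.00 µV.
(0.3798 − 0) / 0.000125 = 3038.400 LSBs.
round(3038.400) = 3038.

code 3038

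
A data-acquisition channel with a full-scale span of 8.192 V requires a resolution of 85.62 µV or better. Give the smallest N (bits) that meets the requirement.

17 bits

Number of steps required ≥ 8.192 V / 85.62 µV = 95678.58.
Need 2^N ≥ 95678.58; 2^16 = 65536, 2^17 = 131072.
Minimum N = 17.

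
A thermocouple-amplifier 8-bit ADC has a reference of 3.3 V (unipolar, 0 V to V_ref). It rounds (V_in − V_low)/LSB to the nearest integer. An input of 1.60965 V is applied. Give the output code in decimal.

Full-scale span = 3.3 V; LSB = 3.3/2^8 = 12.891 mV.
Input sits at 124.870 steps above V_low.
Round → code 125.

code 125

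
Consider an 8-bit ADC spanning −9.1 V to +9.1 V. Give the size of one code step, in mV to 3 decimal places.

Full-scale span = 18.2 V.
LSB = 18.2 / 2^8 = 18.2 / 256 = 0.0710937 V = 71.094 mV.

71.094 mV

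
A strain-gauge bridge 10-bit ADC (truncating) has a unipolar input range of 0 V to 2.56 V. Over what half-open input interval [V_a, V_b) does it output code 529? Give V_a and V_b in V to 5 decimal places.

LSB = 2.56/2^10 = 2.500 mV.
V_a = V_low + 529·LSB = 1.3225 V; V_b = V_low + 530·LSB = 1.325 V.

[1.32250 V, 1.32500 V)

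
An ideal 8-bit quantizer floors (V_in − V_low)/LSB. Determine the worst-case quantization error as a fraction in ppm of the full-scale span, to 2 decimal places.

Truncating → worst-case error = 1 LSB = V_FS/2^8, so 1e+06/256 = 3906.25 ppm of full scale.

3906.25 ppm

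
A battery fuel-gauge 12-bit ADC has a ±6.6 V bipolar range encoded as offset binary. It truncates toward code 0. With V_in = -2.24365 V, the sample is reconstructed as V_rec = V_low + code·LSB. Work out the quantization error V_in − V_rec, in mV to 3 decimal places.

2.541 mV

Step size: 13.2 V ÷ 2^12 = 3.223 mV.
Scaled input = 1351.7886 LSBs, so code = 1351.
Reconstructed: -2.2461914 V.
V_in − V_rec = 0.00254141 V = 2.541 mV.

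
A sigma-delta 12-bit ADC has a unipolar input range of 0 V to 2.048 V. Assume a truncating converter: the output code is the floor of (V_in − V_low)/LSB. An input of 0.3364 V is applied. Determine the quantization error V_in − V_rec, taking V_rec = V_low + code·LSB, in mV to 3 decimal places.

0.400 mV

Step size: 2.048 V ÷ 2^12 = 0.500 mV.
(V_in − V_low)/LSB = (0.3364 − 0)/0.0005 = 672.8000 → code 672 (floor).
Code 672 maps back to 0 + 672×0.0005 V = 0.336 V.
V_in − V_rec = 0.0004 V = 0.400 mV.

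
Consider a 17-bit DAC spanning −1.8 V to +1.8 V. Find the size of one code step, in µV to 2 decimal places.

Full-scale span = 3.6 V.
LSB = 3.6 / 2^17 = 3.6 / 131072 = 2.74658e-05 V = 27.47 µV.

27.47 µV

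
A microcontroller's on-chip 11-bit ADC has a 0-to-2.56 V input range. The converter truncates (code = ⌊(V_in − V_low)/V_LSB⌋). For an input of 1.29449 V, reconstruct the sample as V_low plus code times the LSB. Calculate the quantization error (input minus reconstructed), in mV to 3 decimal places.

0.740 mV

One LSB is 2.56 V / 2048 = 1.250 mV.
(V_in − V_low)/LSB = (1.29449 − 0)/0.00125 = 1035.5920 → code 1035 (floor).
V_rec = 0 + 1035·0.00125 = 1.29375 V.
Difference: 0.00074 V → 0.740 mV.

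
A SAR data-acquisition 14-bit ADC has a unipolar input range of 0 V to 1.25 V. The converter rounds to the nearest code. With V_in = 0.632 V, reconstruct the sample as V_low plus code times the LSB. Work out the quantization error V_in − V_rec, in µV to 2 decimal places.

Step size: 1.25 V ÷ 2^14 = 76.29 µV.
(V_in − V_low)/LSB = (0.632 − 0)/7.62939e-05 = 8283.7504 → code 8284 (round).
V_rec = 0 + 8284·7.62939e-05 = 0.63201904 V.
Error = 0.632 − 0.63201904 = -1.9043e-05 V = -19.04 µV.

-19.04 µV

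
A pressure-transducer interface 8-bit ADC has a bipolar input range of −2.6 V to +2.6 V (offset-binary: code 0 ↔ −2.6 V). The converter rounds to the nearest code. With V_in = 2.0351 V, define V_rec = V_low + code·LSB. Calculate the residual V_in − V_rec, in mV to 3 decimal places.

3.850 mV

Step size: 5.2 V ÷ 2^8 = 20.312 mV.
Scaled input = 228.1895 LSBs, so code = 228.
V_rec = (−2.6) + 228·0.0203125 = 2.03125 V.
V_in − V_rec = 0.00385 V = 3.850 mV.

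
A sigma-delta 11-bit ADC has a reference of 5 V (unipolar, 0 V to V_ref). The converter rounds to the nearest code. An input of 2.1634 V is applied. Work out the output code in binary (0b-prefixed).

code 0b1101110110 (decimal 886)

With 2048 levels over 5 V, one step is 2.441 mV.
Input sits at 886.129 steps above V_low.
Round → code 886.
In binary (0b-prefixed): 0b1101110110.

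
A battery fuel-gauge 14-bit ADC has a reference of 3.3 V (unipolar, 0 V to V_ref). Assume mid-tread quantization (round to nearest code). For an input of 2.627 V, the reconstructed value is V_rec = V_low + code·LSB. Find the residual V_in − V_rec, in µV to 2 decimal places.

-69.09 µV

Step size: 3.3 V ÷ 2^14 = 201.42 µV.
(V_in − V_low)/LSB = (2.627 − 0)/0.000201416 = 13042.6570 → code 13043 (round).
Reconstructed: 2.6270691 V.
Error = 2.627 − 2.6270691 = -6.90918e-05 V = -69.09 µV.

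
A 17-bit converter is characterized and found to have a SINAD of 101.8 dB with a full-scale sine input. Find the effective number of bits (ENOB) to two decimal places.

ENOB = (SINAD − 1.76) / 6.02 = (101.8 − 1.76)/6.02 = 16.618.

16.62 bits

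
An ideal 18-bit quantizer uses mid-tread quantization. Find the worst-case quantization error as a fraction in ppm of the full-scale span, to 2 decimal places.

1.91 ppm

Rounding → worst-case error = ½ LSB = V_FS/2^19, so 1e+06/524288 = 1.90735 ppm of full scale.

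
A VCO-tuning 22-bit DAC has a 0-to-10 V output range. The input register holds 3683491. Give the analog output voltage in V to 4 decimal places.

LSB = 10 V / 2^22 = 2.38 µV.
V_out = 0 + 3683491 × 2.38419e-06 V = 8.78213 V.

8.7821 V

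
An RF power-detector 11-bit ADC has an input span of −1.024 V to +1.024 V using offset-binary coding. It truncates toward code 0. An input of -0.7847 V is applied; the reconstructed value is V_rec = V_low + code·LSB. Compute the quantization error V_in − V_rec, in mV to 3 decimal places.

0.300 mV

One LSB is 2.048 V / 2048 = 1.000 mV.
(-0.7847 − (−1.024))/0.001 = 239.3000; ⌊·⌋ gives code 239.
V_rec = (−1.024) + 239·0.001 = -0.785 V.
Difference: 0.0003 V → 0.300 mV.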